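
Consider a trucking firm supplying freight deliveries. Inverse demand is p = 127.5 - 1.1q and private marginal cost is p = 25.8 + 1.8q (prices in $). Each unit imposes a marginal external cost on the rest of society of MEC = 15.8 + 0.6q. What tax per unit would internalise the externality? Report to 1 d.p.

Social marginal cost = private MC + MEC = 41.6 + 2.4q.
Set SMC = demand: 41.6 + 2.4q = 127.5 - 1.1q → q* = 24.5429.
The Pigouvian tax equals MEC at q*: 15.8 + 0.6×24.5429 = 30.5257.

tax = $30.5 per unit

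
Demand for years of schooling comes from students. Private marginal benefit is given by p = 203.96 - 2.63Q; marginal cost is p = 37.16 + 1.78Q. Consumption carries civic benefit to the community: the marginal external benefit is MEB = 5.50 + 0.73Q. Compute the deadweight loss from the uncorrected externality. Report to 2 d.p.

Market equilibrium (private): 37.16 + 1.78Q = 203.96 - 2.63Q → Q_m = 37.8231.
Social marginal benefit = demand + MEB = 209.46 - 1.90Q.
Set SMB = MC: 209.46 - 1.90Q = 37.16 + 1.78Q → Q* = 46.8207.
Between Q* and Q_m the wedge SMB − MC runs linearly from 0 to MEB(Q_m), so the loss is a triangle.
DWL = ½ × 8.9976 × 33.1109 = 148.9593.

DWL = 148.96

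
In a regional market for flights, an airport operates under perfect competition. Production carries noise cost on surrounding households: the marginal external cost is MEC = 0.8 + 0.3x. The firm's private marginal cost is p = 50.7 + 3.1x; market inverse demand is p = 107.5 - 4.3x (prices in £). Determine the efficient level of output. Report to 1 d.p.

x* = 7.3

Social marginal cost = private MC + MEC = 51.5 + 3.4x.
Set SMC = demand: 51.5 + 3.4x = 107.5 - 4.3x → x* = 7.2727.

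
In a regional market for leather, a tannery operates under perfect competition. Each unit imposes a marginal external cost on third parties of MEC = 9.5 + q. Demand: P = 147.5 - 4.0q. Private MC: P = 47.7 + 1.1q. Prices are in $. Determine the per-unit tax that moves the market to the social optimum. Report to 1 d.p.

tax = $24.3 per unit

Social marginal cost = private MC + MEC = 57.2 + 2.1q.
Set SMC = demand: 57.2 + 2.1q = 147.5 - 4.0q → q* = 14.8033.
The Pigouvian tax equals MEC at q*: 9.5 + 1.0×14.8033 = 24.3033.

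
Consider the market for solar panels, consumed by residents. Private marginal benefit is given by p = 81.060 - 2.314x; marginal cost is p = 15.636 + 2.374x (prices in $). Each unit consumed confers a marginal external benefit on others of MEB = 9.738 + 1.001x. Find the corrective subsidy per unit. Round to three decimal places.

subsidy = $30.144 per unit

Social marginal benefit = demand + MEB = 90.798 - 1.313x.
Set SMB = MC: 90.798 - 1.313x = 15.636 + 2.374x → x* = 20.3857.
The Pigouvian subsidy equals MEB at x*: 9.738 + 1.001×20.3857 = 30.1441.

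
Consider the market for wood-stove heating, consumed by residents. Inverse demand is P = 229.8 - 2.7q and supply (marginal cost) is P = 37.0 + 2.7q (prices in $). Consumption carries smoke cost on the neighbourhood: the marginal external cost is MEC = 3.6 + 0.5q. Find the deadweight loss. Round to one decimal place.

DWL = $39.0

Market equilibrium (private): 37.0 + 2.7q = 229.8 - 2.7q → q_m = 35.7037.
Social marginal benefit = demand − MEC = 226.2 - 3.2q.
Set SMB = MC: 226.2 - 3.2q = 37.0 + 2.7q → q* = 32.0678.
Height of the DWL triangle at q_m is MC(q_m) − SMB(q_m) = MEC(q_m) = 21.4519.
DWL = ½ × 3.6359 × 21.4519 = 38.9985.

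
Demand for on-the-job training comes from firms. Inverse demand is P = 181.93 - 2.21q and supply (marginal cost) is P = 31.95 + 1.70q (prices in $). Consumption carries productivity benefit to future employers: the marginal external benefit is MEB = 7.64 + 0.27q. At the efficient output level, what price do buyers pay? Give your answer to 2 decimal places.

P = $86.23

Social marginal benefit = demand + MEB = 189.57 - 1.94q.
Set SMB = MC: 189.57 - 1.94q = 31.95 + 1.70q → q* = 43.3022.
Consumer price on the demand curve at q*: 181.93 − 2.21×43.3022 = 86.2321.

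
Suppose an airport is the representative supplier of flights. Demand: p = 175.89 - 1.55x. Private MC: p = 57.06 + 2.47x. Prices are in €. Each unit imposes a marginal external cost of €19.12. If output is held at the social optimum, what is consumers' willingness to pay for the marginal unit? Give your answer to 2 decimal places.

P = €137.44

Social marginal cost = private MC + MEC = 76.18 + 2.47x.
Set SMC = demand: 76.18 + 2.47x = 175.89 - 1.55x → x* = 24.8035.
Consumer price on the demand curve at x*: 175.89 − 1.55×24.8035 = 137.4446.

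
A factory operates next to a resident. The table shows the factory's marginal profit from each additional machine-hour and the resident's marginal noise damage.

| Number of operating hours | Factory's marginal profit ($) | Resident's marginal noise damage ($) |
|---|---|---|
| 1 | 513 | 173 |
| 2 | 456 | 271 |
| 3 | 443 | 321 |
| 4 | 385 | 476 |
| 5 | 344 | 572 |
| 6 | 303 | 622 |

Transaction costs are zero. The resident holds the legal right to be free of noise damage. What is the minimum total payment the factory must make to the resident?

Efficient level: marginal profit ≥ marginal noise damage through level 3, so k* = 3.
With the resident holding the right, the factory must at least compensate total damage at k*: 173 + 271 + 321 = 765.

$765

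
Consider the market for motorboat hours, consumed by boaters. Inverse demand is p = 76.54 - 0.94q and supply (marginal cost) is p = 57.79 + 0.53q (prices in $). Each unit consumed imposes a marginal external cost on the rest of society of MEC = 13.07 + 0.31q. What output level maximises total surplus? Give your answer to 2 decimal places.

q* = 3.19

Social marginal benefit = demand − MEC = 63.47 - 1.25q.
Set SMB = MC: 63.47 - 1.25q = 57.79 + 0.53q → q* = 3.1910.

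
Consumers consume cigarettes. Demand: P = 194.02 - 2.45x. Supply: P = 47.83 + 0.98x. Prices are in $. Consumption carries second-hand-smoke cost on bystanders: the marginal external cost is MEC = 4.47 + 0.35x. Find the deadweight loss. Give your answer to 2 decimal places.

DWL = $49.72

Market equilibrium (private): 47.83 + 0.98x = 194.02 - 2.45x → x_m = 42.6210.
Social marginal benefit = demand − MEC = 189.55 - 2.80x.
Set SMB = MC: 189.55 - 2.80x = 47.83 + 0.98x → x* = 37.4921.
The welfare-loss triangle has base |x_m − x*| and height MEC(x_m) (the vertical gap between SMB and MC is zero at x* and MEC at x_m).
DWL = ½ × 5.1289 × 19.3873 = 49.7178.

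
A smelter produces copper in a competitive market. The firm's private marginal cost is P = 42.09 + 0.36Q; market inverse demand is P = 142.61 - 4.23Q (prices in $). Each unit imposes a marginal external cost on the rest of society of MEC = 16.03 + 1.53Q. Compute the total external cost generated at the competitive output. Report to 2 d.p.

Market equilibrium (private): 42.09 + 0.36Q = 142.61 - 4.23Q → Q_m = 21.8998.
Total external cost = ∫₀^{Q_m} (16.03 + 1.53Q) dQ = 16.03×21.8998 + ½×1.53×21.8998² = 717.9487.

$717.95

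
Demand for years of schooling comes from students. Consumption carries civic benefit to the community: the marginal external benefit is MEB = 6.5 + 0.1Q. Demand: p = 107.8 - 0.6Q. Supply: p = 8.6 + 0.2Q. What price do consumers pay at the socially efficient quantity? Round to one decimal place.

Social marginal benefit = demand + MEB = 114.3 - 0.5Q.
Set SMB = MC: 114.3 - 0.5Q = 8.6 + 0.2Q → Q* = 151.0000.
Consumer price on the demand curve at Q*: 107.8 − 0.6×151.0000 = 17.2000.

P = 17.2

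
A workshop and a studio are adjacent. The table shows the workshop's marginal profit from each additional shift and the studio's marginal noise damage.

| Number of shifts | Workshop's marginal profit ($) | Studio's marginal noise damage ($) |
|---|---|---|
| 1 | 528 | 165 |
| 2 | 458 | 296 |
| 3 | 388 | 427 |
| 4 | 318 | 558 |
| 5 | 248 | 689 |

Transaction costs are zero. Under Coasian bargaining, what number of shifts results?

Bargaining reaches the level where marginal profit last exceeds marginal noise damage.
That holds through level 2 (458 ≥ 296) but not at 3 (388 < 427).

2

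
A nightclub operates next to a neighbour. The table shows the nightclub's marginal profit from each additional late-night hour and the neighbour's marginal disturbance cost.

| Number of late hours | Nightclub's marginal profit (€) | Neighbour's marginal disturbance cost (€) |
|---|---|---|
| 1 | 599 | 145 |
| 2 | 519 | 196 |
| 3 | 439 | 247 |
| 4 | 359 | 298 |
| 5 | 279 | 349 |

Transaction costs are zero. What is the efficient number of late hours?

4

Bargaining reaches the level where marginal profit last exceeds marginal disturbance cost.
That holds through level 4 (359 ≥ 298) but not at 5 (279 < 349).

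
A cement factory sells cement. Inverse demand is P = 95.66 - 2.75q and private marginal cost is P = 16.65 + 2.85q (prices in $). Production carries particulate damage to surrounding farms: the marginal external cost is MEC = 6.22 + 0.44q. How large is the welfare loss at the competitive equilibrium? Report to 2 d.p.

Market equilibrium (private): 16.65 + 2.85q = 95.66 - 2.75q → q_m = 14.1089.
Social marginal cost = private MC + MEC = 22.87 + 3.29q.
Set SMC = demand: 22.87 + 3.29q = 95.66 - 2.75q → q* = 12.0513.
Between q* and q_m the wedge SMC − demand runs linearly from 0 to MEC(q_m), so the loss is a triangle.
DWL = ½ × 2.0576 × 12.4279 = 12.7858.

DWL = $12.79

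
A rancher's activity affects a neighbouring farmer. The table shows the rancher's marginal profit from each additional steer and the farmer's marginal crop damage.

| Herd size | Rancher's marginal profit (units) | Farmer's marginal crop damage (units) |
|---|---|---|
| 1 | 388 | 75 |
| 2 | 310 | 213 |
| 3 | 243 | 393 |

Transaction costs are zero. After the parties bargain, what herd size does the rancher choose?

Bargaining reaches the level where marginal profit last exceeds marginal crop damage.
That holds through level 2 (310 ≥ 213) but not at 3 (243 < 393).

2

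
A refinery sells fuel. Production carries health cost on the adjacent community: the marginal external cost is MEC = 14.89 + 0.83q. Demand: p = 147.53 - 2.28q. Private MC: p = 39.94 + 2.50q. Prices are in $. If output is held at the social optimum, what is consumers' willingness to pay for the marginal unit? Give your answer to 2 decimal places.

Social marginal cost = private MC + MEC = 54.83 + 3.33q.
Set SMC = demand: 54.83 + 3.33q = 147.53 - 2.28q → q* = 16.5241.
Consumer price on the demand curve at q*: 147.53 − 2.28×16.5241 = 109.8551.

P = $109.86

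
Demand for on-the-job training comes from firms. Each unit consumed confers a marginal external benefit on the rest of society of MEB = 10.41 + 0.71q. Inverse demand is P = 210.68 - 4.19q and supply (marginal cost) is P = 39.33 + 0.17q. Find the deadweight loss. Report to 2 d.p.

DWL = 201.08

Market equilibrium (private): 39.33 + 0.17q = 210.68 - 4.19q → q_m = 39.3005.
Social marginal benefit = demand + MEB = 221.09 - 3.48q.
Set SMB = MC: 221.09 - 3.48q = 39.33 + 0.17q → q* = 49.7973.
The loss is the area between SMB and MC from q* to q_m; with linear curves that's a triangle of height MEB(q_m).
DWL = ½ × 10.4968 × 38.3133 = 201.0835.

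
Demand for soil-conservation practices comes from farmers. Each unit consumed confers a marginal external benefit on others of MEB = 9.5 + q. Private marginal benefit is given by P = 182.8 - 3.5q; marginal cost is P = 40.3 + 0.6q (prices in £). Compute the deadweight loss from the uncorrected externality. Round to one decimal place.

Market equilibrium (private): 40.3 + 0.6q = 182.8 - 3.5q → q_m = 34.7561.
Social marginal benefit = demand + MEB = 192.3 - 2.5q.
Set SMB = MC: 192.3 - 2.5q = 40.3 + 0.6q → q* = 49.0323.
The loss is the area between SMB and MC from q* to q_m; with linear curves that's a triangle of height MEB(q_m).
DWL = ½ × 14.2762 × 44.2561 = 315.9045.

DWL = £315.9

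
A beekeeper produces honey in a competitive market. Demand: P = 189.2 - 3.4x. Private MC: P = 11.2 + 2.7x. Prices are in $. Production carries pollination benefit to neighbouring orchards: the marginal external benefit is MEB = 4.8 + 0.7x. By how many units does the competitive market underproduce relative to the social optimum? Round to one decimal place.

4.7 units

Market equilibrium (private): 11.2 + 2.7x = 189.2 - 3.4x → x_m = 29.1803.
Social marginal cost = private MC − MEB = 6.4 + 2.0x.
Set SMC = demand: 6.4 + 2.0x = 189.2 - 3.4x → x* = 33.8519.
Gap = |29.1803 − 33.8519| = 4.6716.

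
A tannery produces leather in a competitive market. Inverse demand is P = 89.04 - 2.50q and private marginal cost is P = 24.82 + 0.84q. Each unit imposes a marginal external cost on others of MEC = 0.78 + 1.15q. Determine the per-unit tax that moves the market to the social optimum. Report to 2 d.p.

Social marginal cost = private MC + MEC = 25.60 + 1.99q.
Set SMC = demand: 25.60 + 1.99q = 89.04 - 2.50q → q* = 14.1292.
The Pigouvian tax equals MEC at q*: 0.78 + 1.15×14.1292 = 17.0286.

tax = 17.03 per unit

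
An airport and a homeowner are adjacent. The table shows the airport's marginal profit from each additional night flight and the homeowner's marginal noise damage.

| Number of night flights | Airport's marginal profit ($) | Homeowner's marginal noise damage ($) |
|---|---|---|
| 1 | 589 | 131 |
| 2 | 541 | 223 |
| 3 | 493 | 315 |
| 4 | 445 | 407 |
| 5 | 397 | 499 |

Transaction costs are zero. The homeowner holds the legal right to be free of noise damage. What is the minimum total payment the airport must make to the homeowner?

$1076

Efficient level: marginal profit ≥ marginal noise damage through level 4, so k* = 4.
With the homeowner holding the right, the airport must at least compensate total damage at k*: 131 + 223 + 315 + 407 = 1076.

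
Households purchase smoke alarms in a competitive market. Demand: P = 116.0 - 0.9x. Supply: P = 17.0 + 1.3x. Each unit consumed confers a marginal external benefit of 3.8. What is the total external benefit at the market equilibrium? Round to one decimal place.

Market equilibrium (private): 17.0 + 1.3x = 116.0 - 0.9x → x_m = 45.0000.
Total external benefit = MEB × x_m = 3.8 × 45.0000 = 171.0000.

171.0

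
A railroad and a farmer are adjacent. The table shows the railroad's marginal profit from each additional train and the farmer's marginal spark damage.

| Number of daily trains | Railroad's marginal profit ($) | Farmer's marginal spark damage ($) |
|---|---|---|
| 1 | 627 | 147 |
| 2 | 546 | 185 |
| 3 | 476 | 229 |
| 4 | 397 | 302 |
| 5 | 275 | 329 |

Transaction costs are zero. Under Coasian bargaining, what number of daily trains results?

4

Bargaining reaches the level where marginal profit last exceeds marginal spark damage.
That holds through level 4 (397 ≥ 302) but not at 5 (275 < 329).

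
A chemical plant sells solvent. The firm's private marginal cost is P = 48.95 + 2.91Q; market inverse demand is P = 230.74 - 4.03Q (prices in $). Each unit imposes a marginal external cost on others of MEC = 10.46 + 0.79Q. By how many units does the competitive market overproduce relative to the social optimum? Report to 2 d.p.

4.03 units

Market equilibrium (private): 48.95 + 2.91Q = 230.74 - 4.03Q → Q_m = 26.1945.
Social marginal cost = private MC + MEC = 59.41 + 3.70Q.
Set SMC = demand: 59.41 + 3.70Q = 230.74 - 4.03Q → Q* = 22.1643.
Gap = |26.1945 − 22.1643| = 4.0302.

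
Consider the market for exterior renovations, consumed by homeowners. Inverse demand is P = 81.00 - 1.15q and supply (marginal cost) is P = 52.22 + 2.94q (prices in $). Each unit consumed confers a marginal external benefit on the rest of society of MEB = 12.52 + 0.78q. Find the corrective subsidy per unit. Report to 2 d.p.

subsidy = $22.25 per unit

Social marginal benefit = demand + MEB = 93.52 - 0.37q.
Set SMB = MC: 93.52 - 0.37q = 52.22 + 2.94q → q* = 12.4773.
The Pigouvian subsidy equals MEB at q*: 12.52 + 0.78×12.4773 = 22.2523.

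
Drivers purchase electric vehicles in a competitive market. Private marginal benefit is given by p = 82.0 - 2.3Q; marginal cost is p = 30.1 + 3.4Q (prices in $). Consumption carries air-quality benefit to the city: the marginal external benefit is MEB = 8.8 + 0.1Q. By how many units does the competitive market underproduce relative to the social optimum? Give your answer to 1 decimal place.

1.7 units

Market equilibrium (private): 30.1 + 3.4Q = 82.0 - 2.3Q → Q_m = 9.1053.
Social marginal benefit = demand + MEB = 90.8 - 2.2Q.
Set SMB = MC: 90.8 - 2.2Q = 30.1 + 3.4Q → Q* = 10.8393.
Gap = |9.1053 − 10.8393| = 1.7340.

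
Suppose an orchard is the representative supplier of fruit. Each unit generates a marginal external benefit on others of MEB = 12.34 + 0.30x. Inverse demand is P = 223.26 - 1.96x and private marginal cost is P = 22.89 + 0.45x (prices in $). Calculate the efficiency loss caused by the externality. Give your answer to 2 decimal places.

Market equilibrium (private): 22.89 + 0.45x = 223.26 - 1.96x → x_m = 83.1411.
Social marginal cost = private MC − MEB = 10.55 + 0.15x.
Set SMC = demand: 10.55 + 0.15x = 223.26 - 1.96x → x* = 100.8104.
Between x* and x_m the wedge demand − SMC runs linearly from 0 to MEB(x_m), so the loss is a triangle.
DWL = ½ × 17.6693 × 37.2823 = 329.3761.

DWL = $329.38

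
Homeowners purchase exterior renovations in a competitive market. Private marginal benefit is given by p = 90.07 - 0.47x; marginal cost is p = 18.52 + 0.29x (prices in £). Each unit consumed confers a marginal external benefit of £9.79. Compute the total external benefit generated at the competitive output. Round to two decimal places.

£921.68

Market equilibrium (private): 18.52 + 0.29x = 90.07 - 0.47x → x_m = 94.1447.
Total external benefit = MEB × x_m = 9.79 × 94.1447 = 921.6766.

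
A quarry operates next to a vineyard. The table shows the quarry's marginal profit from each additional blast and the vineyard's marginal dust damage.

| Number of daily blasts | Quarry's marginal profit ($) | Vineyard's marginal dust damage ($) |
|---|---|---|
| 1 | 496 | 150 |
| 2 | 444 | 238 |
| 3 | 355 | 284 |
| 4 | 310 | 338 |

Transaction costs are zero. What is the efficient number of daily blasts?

Bargaining reaches the level where marginal profit last exceeds marginal dust damage.
That holds through level 3 (355 ≥ 284) but not at 4 (310 < 338).

3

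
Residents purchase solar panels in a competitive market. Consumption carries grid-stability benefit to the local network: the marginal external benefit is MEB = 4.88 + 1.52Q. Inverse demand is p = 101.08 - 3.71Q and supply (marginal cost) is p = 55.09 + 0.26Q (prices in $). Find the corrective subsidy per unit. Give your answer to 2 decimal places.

subsidy = $36.44 per unit

Social marginal benefit = demand + MEB = 105.96 - 2.19Q.
Set SMB = MC: 105.96 - 2.19Q = 55.09 + 0.26Q → Q* = 20.7633.
The Pigouvian subsidy equals MEB at Q*: 4.88 + 1.52×20.7633 = 36.4402.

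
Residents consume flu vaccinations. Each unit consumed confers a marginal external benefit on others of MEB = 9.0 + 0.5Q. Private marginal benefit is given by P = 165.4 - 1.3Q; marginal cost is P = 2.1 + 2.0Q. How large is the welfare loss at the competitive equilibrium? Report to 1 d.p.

DWL = 203.3

Market equilibrium (private): 2.1 + 2.0Q = 165.4 - 1.3Q → Q_m = 49.4848.
Social marginal benefit = demand + MEB = 174.4 - 0.8Q.
Set SMB = MC: 174.4 - 0.8Q = 2.1 + 2.0Q → Q* = 61.5357.
Height of the DWL triangle at Q_m is SMB(Q_m) − MC(Q_m) = MEB(Q_m) = 33.7424.
DWL = ½ × 12.0509 × 33.7424 = 203.3131.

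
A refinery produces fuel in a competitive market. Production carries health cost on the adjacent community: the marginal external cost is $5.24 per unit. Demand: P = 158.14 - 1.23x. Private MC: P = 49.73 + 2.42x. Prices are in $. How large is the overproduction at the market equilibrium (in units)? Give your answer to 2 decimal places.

1.44 units

Market equilibrium (private): 49.73 + 2.42x = 158.14 - 1.23x → x_m = 29.7014.
Social marginal cost = private MC + MEC = 54.97 + 2.42x.
Set SMC = demand: 54.97 + 2.42x = 158.14 - 1.23x → x* = 28.2658.
Gap = |29.7014 − 28.2658| = 1.4356.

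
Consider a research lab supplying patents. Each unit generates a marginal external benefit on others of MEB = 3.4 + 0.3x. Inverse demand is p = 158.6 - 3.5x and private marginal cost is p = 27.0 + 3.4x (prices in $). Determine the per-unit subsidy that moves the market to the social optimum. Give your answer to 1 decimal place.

subsidy = $9.5 per unit

Social marginal cost = private MC − MEB = 23.6 + 3.1x.
Set SMC = demand: 23.6 + 3.1x = 158.6 - 3.5x → x* = 20.4545.
The Pigouvian subsidy equals MEB at x*: 3.4 + 0.3×20.4545 = 9.5364.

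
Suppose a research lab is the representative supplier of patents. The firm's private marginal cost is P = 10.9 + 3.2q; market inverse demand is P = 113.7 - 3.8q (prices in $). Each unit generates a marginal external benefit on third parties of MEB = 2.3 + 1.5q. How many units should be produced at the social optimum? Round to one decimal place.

q* = 19.1

Social marginal cost = private MC − MEB = 8.6 + 1.7q.
Set SMC = demand: 8.6 + 1.7q = 113.7 - 3.8q → q* = 19.1091.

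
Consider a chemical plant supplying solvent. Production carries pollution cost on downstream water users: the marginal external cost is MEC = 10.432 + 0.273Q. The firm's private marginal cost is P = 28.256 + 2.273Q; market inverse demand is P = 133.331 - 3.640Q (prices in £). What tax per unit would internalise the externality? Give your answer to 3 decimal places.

Social marginal cost = private MC + MEC = 38.688 + 2.546Q.
Set SMC = demand: 38.688 + 2.546Q = 133.331 - 3.640Q → Q* = 15.2995.
The Pigouvian tax equals MEC at Q*: 10.432 + 0.273×15.2995 = 14.6088.

tax = £14.609 per unit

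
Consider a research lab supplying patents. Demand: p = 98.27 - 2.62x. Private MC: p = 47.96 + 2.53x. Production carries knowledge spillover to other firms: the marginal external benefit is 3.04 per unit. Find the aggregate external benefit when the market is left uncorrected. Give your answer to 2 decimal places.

29.70

Market equilibrium (private): 47.96 + 2.53x = 98.27 - 2.62x → x_m = 9.7689.
Total external benefit = MEB × x_m = 3.04 × 9.7689 = 29.6975.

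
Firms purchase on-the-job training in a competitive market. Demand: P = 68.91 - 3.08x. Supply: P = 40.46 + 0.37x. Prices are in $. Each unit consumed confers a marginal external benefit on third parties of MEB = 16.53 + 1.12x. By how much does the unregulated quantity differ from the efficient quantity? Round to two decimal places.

11.06 units

Market equilibrium (private): 40.46 + 0.37x = 68.91 - 3.08x → x_m = 8.2464.
Social marginal benefit = demand + MEB = 85.44 - 1.96x.
Set SMB = MC: 85.44 - 1.96x = 40.46 + 0.37x → x* = 19.3047.
Gap = |8.2464 − 19.3047| = 11.0583.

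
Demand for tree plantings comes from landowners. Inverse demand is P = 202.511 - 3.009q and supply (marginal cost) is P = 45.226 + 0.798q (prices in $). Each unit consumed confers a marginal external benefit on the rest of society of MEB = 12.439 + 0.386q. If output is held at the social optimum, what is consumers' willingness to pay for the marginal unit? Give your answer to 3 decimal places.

Social marginal benefit = demand + MEB = 214.950 - 2.623q.
Set SMB = MC: 214.950 - 2.623q = 45.226 + 0.798q → q* = 49.6124.
Consumer price on the demand curve at q*: 202.511 − 3.009×49.6124 = 53.2273.

P = $53.227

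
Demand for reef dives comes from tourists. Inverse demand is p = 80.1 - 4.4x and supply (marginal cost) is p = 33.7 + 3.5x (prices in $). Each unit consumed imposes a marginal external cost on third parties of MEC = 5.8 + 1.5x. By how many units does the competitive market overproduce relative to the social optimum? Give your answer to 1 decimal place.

1.6 units

Market equilibrium (private): 33.7 + 3.5x = 80.1 - 4.4x → x_m = 5.8734.
Social marginal benefit = demand − MEC = 74.3 - 5.9x.
Set SMB = MC: 74.3 - 5.9x = 33.7 + 3.5x → x* = 4.3191.
Gap = |5.8734 − 4.3191| = 1.5543.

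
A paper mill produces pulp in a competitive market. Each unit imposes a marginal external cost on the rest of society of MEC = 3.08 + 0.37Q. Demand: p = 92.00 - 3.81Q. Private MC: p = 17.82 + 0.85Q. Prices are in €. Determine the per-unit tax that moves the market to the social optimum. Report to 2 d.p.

tax = €8.31 per unit

Social marginal cost = private MC + MEC = 20.90 + 1.22Q.
Set SMC = demand: 20.90 + 1.22Q = 92.00 - 3.81Q → Q* = 14.1352.
The Pigouvian tax equals MEC at Q*: 3.08 + 0.37×14.1352 = 8.3100.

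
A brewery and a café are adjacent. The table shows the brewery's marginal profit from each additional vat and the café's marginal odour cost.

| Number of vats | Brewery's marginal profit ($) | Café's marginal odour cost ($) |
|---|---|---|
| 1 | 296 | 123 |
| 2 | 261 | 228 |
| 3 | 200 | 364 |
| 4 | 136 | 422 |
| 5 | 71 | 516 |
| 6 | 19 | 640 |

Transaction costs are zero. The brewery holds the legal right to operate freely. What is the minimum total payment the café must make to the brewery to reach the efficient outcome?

Left alone the brewery would choose level 6 (marginal profit stays positive).
Efficient level: k* = 2 (marginal profit ≥ marginal odour cost through 2).
The café must at least cover the brewery's forgone profit from cutting 6→2: 200 + 136 + 71 + 19 = 426.

$426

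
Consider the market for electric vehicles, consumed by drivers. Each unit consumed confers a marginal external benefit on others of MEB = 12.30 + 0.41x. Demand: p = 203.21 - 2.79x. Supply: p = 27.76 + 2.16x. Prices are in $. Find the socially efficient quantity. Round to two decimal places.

Social marginal benefit = demand + MEB = 215.51 - 2.38x.
Set SMB = MC: 215.51 - 2.38x = 27.76 + 2.16x → x* = 41.3546.

x* = 41.35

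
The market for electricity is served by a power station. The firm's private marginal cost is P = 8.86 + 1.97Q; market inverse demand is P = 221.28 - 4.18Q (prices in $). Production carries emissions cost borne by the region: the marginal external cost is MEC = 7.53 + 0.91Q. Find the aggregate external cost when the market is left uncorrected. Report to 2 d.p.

Market equilibrium (private): 8.86 + 1.97Q = 221.28 - 4.18Q → Q_m = 34.5398.
Total external cost = ∫₀^{Q_m} (7.53 + 0.91Q) dQ = 7.53×34.5398 + ½×0.91×34.5398² = 802.8987.

$802.90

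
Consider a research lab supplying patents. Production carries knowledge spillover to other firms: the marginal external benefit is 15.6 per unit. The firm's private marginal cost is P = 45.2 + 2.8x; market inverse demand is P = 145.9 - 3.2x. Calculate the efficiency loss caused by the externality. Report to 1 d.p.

DWL = 20.3

Market equilibrium (private): 45.2 + 2.8x = 145.9 - 3.2x → x_m = 16.7833.
Social marginal cost = private MC − MEB = 29.6 + 2.8x.
Set SMC = demand: 29.6 + 2.8x = 145.9 - 3.2x → x* = 19.3833.
Height of the DWL triangle at x_m is demand(x_m) − SMC(x_m) = MEB(x_m) = 15.6000.
DWL = ½ × 2.6000 × 15.6000 = 20.2800.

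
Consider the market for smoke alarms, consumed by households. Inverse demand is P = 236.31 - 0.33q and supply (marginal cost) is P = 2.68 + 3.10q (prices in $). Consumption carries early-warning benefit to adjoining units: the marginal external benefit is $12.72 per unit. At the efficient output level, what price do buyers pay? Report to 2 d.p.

P = $212.61

Social marginal benefit = demand + MEB = 249.03 - 0.33q.
Set SMB = MC: 249.03 - 0.33q = 2.68 + 3.10q → q* = 71.8222.
Consumer price on the demand curve at q*: 236.31 − 0.33×71.8222 = 212.6087.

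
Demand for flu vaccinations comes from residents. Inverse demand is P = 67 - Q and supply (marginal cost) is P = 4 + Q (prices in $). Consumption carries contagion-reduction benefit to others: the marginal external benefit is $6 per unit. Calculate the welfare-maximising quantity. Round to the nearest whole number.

Q* = 35

Social marginal benefit = demand + MEB = 73 - Q.
Set SMB = MC: 73 - Q = 4 + Q → Q* = 34.5000.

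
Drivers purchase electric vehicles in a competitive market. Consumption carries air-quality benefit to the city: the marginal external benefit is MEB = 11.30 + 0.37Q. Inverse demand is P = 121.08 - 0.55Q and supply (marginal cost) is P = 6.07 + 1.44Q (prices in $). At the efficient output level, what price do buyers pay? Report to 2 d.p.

P = $78.20

Social marginal benefit = demand + MEB = 132.38 - 0.18Q.
Set SMB = MC: 132.38 - 0.18Q = 6.07 + 1.44Q → Q* = 77.9691.
Consumer price on the demand curve at Q*: 121.08 − 0.55×77.9691 = 78.1970.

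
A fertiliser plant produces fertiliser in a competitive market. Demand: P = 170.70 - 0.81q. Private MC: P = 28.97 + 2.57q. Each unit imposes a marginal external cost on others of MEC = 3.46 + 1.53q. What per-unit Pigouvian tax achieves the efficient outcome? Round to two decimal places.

tax = 46.55 per unit

Social marginal cost = private MC + MEC = 32.43 + 4.10q.
Set SMC = demand: 32.43 + 4.10q = 170.70 - 0.81q → q* = 28.1609.
The Pigouvian tax equals MEC at q*: 3.46 + 1.53×28.1609 = 46.5462.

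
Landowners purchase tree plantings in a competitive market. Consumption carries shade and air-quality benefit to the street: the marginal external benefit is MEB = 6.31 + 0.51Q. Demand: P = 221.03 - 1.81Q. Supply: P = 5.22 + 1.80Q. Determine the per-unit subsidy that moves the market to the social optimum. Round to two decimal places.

subsidy = 42.85 per unit

Social marginal benefit = demand + MEB = 227.34 - 1.30Q.
Set SMB = MC: 227.34 - 1.30Q = 5.22 + 1.80Q → Q* = 71.6516.
The Pigouvian subsidy equals MEB at Q*: 6.31 + 0.51×71.6516 = 42.8523.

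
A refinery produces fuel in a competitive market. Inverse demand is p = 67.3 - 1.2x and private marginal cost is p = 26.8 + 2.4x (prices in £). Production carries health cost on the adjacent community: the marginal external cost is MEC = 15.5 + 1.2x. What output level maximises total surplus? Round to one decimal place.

x* = 5.2

Social marginal cost = private MC + MEC = 42.3 + 3.6x.
Set SMC = demand: 42.3 + 3.6x = 67.3 - 1.2x → x* = 5.2083.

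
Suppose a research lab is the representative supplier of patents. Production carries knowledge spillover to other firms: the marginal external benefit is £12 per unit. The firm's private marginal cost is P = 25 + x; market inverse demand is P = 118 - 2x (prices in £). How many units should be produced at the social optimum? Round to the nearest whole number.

x* = 35

Social marginal cost = private MC − MEB = 13 + x.
Set SMC = demand: 13 + x = 118 - 2x → x* = 35.0000.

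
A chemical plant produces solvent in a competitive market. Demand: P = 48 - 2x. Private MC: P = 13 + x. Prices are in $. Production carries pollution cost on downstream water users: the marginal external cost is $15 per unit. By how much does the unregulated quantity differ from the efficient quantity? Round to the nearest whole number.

5 units

Market equilibrium (private): 13 + x = 48 - 2x → x_m = 11.6667.
Social marginal cost = private MC + MEC = 28 + x.
Set SMC = demand: 28 + x = 48 - 2x → x* = 6.6667.
Gap = |11.6667 − 6.6667| = 5.0000.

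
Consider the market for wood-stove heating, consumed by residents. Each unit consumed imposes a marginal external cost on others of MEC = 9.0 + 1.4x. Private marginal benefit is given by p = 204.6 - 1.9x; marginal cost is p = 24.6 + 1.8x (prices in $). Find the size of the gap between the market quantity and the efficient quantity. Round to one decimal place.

Market equilibrium (private): 24.6 + 1.8x = 204.6 - 1.9x → x_m = 48.6486.
Social marginal benefit = demand − MEC = 195.6 - 3.3x.
Set SMB = MC: 195.6 - 3.3x = 24.6 + 1.8x → x* = 33.5294.
Gap = |48.6486 − 33.5294| = 15.1192.

15.1 units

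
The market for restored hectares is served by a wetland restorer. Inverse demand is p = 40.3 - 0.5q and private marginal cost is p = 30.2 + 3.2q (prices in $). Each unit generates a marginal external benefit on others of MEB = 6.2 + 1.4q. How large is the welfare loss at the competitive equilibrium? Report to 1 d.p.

DWL = $21.8

Market equilibrium (private): 30.2 + 3.2q = 40.3 - 0.5q → q_m = 2.7297.
Social marginal cost = private MC − MEB = 24.0 + 1.8q.
Set SMC = demand: 24.0 + 1.8q = 40.3 - 0.5q → q* = 7.0870.
Height of the DWL triangle at q_m is demand(q_m) − SMC(q_m) = MEB(q_m) = 10.0216.
DWL = ½ × 4.3573 × 10.0216 = 21.8336.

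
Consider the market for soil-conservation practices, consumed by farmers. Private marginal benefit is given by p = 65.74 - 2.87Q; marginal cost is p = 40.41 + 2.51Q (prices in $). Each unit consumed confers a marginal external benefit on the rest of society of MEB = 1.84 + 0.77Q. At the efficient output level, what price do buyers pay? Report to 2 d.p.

P = $48.83

Social marginal benefit = demand + MEB = 67.58 - 2.10Q.
Set SMB = MC: 67.58 - 2.10Q = 40.41 + 2.51Q → Q* = 5.8937.
Consumer price on the demand curve at Q*: 65.74 − 2.87×5.8937 = 48.8251.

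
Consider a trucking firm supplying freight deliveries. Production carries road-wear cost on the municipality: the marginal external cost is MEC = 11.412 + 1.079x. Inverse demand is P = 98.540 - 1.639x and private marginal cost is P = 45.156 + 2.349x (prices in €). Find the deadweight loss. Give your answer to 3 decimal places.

DWL = €65.968

Market equilibrium (private): 45.156 + 2.349x = 98.540 - 1.639x → x_m = 13.3862.
Social marginal cost = private MC + MEC = 56.568 + 3.428x.
Set SMC = demand: 56.568 + 3.428x = 98.540 - 1.639x → x* = 8.2834.
Between x* and x_m the wedge SMC − demand runs linearly from 0 to MEC(x_m), so the loss is a triangle.
DWL = ½ × 5.1028 × 25.8557 = 65.9682.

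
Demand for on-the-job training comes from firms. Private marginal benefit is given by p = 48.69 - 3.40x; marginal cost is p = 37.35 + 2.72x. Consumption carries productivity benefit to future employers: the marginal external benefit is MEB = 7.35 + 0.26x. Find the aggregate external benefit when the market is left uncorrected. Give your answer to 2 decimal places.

14.07

Market equilibrium (private): 37.35 + 2.72x = 48.69 - 3.40x → x_m = 1.8529.
Total external benefit = ∫₀^{x_m} (7.35 + 0.26x) dx = 7.35×1.8529 + ½×0.26×1.8529² = 14.0651.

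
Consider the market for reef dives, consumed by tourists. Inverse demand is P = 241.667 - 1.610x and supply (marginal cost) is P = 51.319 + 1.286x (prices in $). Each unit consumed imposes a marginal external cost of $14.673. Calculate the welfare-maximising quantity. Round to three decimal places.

Social marginal benefit = demand − MEC = 226.994 - 1.610x.
Set SMB = MC: 226.994 - 1.610x = 51.319 + 1.286x → x* = 60.6613.

x* = 60.661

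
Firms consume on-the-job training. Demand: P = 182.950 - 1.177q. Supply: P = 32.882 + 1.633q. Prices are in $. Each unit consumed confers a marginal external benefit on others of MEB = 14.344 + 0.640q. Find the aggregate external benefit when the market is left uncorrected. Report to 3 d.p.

$1678.711

Market equilibrium (private): 32.882 + 1.633q = 182.950 - 1.177q → q_m = 53.4050.
Total external benefit = ∫₀^{q_m} (14.344 + 0.640q) dq = 14.344×53.4050 + ½×0.640×53.4050² = 1678.7114.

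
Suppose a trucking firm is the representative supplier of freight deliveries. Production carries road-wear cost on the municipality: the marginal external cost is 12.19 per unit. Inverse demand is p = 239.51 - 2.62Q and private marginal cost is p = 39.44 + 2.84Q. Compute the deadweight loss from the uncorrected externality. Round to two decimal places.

DWL = 13.61

Market equilibrium (private): 39.44 + 2.84Q = 239.51 - 2.62Q → Q_m = 36.6429.
Social marginal cost = private MC + MEC = 51.63 + 2.84Q.
Set SMC = demand: 51.63 + 2.84Q = 239.51 - 2.62Q → Q* = 34.4103.
The loss is the area between SMC and demand from Q* to Q_m; with linear curves that's a triangle of height MEC(Q_m).
DWL = ½ × 2.2326 × 12.1900 = 13.6077.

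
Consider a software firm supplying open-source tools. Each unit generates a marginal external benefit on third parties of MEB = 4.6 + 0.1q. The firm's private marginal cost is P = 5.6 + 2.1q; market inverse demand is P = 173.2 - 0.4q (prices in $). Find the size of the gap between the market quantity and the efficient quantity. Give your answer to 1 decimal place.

4.7 units

Market equilibrium (private): 5.6 + 2.1q = 173.2 - 0.4q → q_m = 67.0400.
Social marginal cost = private MC − MEB = 1.0 + 2.0q.
Set SMC = demand: 1.0 + 2.0q = 173.2 - 0.4q → q* = 71.7500.
Gap = |67.0400 − 71.7500| = 4.7100.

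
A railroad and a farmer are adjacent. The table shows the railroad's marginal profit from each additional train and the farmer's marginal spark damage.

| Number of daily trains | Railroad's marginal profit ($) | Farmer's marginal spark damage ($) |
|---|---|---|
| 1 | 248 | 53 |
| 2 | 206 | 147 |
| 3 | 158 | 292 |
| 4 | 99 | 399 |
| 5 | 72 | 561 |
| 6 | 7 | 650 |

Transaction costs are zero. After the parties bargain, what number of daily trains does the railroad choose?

Bargaining reaches the level where marginal profit last exceeds marginal spark damage.
That holds through level 2 (206 ≥ 147) but not at 3 (158 < 292).

2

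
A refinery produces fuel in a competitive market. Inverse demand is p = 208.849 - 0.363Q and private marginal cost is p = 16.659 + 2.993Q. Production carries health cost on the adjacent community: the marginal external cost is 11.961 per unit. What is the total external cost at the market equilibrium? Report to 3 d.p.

684.978

Market equilibrium (private): 16.659 + 2.993Q = 208.849 - 0.363Q → Q_m = 57.2676.
Total external cost = MEC × Q_m = 11.961 × 57.2676 = 684.9778.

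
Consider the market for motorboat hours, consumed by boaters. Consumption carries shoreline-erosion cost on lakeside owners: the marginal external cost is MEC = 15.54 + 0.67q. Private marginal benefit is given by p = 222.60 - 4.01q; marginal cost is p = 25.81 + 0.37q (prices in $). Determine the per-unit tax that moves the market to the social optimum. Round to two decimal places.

Social marginal benefit = demand − MEC = 207.06 - 4.68q.
Set SMB = MC: 207.06 - 4.68q = 25.81 + 0.37q → q* = 35.8911.
The Pigouvian tax equals MEC at q*: 15.54 + 0.67×35.8911 = 39.5870.

tax = $39.59 per unit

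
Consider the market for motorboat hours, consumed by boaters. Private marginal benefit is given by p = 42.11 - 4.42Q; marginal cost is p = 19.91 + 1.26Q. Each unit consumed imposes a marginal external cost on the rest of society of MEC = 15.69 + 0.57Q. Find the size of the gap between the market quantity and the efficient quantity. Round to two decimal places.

2.87 units

Market equilibrium (private): 19.91 + 1.26Q = 42.11 - 4.42Q → Q_m = 3.9085.
Social marginal benefit = demand − MEC = 26.42 - 4.99Q.
Set SMB = MC: 26.42 - 4.99Q = 19.91 + 1.26Q → Q* = 1.0416.
Gap = |3.9085 − 1.0416| = 2.8669.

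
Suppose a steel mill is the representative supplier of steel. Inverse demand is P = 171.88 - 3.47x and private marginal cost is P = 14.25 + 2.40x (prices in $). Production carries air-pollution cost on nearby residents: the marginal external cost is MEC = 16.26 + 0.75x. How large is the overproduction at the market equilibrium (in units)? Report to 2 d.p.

5.50 units

Market equilibrium (private): 14.25 + 2.40x = 171.88 - 3.47x → x_m = 26.8535.
Social marginal cost = private MC + MEC = 30.51 + 3.15x.
Set SMC = demand: 30.51 + 3.15x = 171.88 - 3.47x → x* = 21.3550.
Gap = |26.8535 − 21.3550| = 5.4985.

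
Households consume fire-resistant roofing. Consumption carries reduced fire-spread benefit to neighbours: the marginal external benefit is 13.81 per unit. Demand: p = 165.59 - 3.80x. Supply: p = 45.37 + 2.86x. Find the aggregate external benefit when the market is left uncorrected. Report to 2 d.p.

249.29

Market equilibrium (private): 45.37 + 2.86x = 165.59 - 3.80x → x_m = 18.0511.
Total external benefit = MEB × x_m = 13.81 × 18.0511 = 249.2857.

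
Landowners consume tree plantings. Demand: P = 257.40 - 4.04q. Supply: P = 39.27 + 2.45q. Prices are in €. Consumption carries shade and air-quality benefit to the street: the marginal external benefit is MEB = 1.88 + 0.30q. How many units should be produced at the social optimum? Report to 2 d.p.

Social marginal benefit = demand + MEB = 259.28 - 3.74q.
Set SMB = MC: 259.28 - 3.74q = 39.27 + 2.45q → q* = 35.5428.

q* = 35.54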